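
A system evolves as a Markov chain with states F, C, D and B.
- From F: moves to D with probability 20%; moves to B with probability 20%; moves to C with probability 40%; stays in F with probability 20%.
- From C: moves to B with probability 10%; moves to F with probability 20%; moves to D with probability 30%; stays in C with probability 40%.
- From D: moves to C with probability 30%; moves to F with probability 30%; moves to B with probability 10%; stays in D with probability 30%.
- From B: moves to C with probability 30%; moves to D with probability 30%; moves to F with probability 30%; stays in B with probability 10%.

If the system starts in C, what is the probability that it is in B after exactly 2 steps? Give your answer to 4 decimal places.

Propagate the distribution vector 2 steps from C.
After 0 steps: (0.0000, 1.0000, 0.0000, 0.0000)
After 1 step: (0.2000, 0.4000, 0.3000, 0.1000)
After 2 steps: (0.2400, 0.3600, 0.2800, 0.1200)
P(in B after 2 steps) = 0.1200

0.1200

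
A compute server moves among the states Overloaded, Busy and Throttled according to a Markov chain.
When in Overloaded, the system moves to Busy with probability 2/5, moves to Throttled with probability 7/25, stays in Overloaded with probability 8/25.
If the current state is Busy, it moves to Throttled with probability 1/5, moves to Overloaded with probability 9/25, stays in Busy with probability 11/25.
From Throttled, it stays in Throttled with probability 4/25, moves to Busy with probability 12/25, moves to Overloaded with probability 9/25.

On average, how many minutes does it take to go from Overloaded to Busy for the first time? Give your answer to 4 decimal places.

Let t(s) be the expected number of minutes to first reach Busy from state s, with t(Busy) = 0. Conditioning on the first minute:
t(Overloaded) = 1 + 0.32·t(Overloaded) + 0.28·t(Throttled)
t(Throttled) = 1 + 0.36·t(Overloaded) + 0.16·t(Throttled)
Solving: t(Overloaded) = 2.3810, t(Throttled) = 2.2109.
Expected minutes from Overloaded to Busy: 2.3810.

2.3810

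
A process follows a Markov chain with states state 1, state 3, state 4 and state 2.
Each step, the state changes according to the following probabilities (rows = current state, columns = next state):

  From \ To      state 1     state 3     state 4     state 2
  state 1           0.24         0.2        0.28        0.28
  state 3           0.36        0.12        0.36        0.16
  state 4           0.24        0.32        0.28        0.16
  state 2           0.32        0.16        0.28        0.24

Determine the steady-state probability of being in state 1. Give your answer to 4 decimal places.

0.2821

Let the stationary distribution be π with π = πP and π_1 + π_2 + π_3 + π_4 = 1.
π_1 = 0.24·π_1 + 0.36·π_2 + 0.24·π_3 + 0.32·π_4
π_2 = 0.2·π_1 + 0.12·π_2 + 0.32·π_3 + 0.16·π_4
π_3 = 0.28·π_1 + 0.36·π_2 + 0.28·π_3 + 0.28·π_4
Solving with the normalization constraint gives π = (0.2821, 0.2104, 0.2968, 0.2107).
So the stationary probability of state 1 is 0.2821.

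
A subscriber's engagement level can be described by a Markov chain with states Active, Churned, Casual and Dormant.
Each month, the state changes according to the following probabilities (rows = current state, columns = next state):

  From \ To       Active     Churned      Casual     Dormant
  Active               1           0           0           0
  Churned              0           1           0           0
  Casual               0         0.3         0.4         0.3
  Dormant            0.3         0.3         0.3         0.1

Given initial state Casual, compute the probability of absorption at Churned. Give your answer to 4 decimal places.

0.8000

Let h(s) be the probability of absorption at Churned starting from transient state s. Then h(Churned) = 1 and h(Active) = 0. By first-step analysis:
h(Casual) = 0.3·1 + 0.4·h(Casual) + 0.3·h(Dormant)
h(Dormant) = 0.3·0 + 0.3·1 + 0.3·h(Casual) + 0.1·h(Dormant)
Solving: h(Casual) = 0.8000, h(Dormant) = 0.6000.
Starting from Casual, the probability is 0.8000.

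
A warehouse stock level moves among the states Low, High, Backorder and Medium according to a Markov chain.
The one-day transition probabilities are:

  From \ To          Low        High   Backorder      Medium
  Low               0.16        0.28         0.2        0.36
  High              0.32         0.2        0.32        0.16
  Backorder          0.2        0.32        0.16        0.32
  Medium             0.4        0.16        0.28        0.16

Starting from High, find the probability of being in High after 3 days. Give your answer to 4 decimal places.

Propagate the distribution vector 3 days from High.
After 0 days: (0.0000, 1.0000, 0.0000, 0.0000)
After 1 day: (0.3200, 0.2000, 0.3200, 0.1600)
After 2 days: (0.2432, 0.2576, 0.2240, 0.2752)
After 3 days: (0.2762, 0.2353, 0.2440, 0.2445)
P(in High after 3 days) = 0.2353

0.2353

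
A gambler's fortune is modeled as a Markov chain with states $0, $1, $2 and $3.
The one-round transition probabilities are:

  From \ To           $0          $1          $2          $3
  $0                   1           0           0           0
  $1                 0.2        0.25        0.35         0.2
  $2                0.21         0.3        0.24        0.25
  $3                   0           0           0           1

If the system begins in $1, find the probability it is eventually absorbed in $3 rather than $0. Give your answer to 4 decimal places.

Let h(s) be the probability of absorption at $3 starting from transient state s. Then h($3) = 1 and h($0) = 0. By first-step analysis:
h($1) = 0.2·0 + 0.25·h($1) + 0.35·h($2) + 0.2·1
h($2) = 0.21·0 + 0.3·h($1) + 0.24·h($2) + 0.25·1
Solving: h($1) = 0.5151, h($2) = 0.5323.
Starting from $1, the probability is 0.5151.

0.5151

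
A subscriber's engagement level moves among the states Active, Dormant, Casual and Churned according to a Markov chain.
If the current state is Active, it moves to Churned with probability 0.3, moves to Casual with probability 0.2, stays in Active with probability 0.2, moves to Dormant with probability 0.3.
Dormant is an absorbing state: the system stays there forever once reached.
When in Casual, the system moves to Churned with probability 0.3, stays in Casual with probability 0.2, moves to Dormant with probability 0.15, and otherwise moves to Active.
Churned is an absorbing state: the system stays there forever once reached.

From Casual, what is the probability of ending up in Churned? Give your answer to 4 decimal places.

Let h(s) be the probability of absorption at Churned starting from transient state s. Then h(Churned) = 1 and h(Dormant) = 0. By first-step analysis:
h(Active) = 0.2·h(Active) + 0.3·0 + 0.2·h(Casual) + 0.3·1
h(Casual) = 0.35·h(Active) + 0.15·0 + 0.2·h(Casual) + 0.3·1
Solving: h(Active) = 0.5263, h(Casual) = 0.6053.
Starting from Casual, the probability is 0.6053.

0.6053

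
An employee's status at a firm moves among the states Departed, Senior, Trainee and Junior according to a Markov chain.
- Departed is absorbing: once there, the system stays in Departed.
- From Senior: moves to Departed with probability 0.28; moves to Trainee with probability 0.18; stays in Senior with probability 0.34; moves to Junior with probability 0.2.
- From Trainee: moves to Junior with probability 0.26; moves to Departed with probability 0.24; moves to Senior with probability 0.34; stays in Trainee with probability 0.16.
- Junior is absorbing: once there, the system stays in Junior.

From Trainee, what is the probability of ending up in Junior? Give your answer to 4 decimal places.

0.4858

Let h(s) be the probability of absorption at Junior starting from transient state s. Then h(Junior) = 1 and h(Departed) = 0. By first-step analysis:
h(Senior) = 0.28·0 + 0.34·h(Senior) + 0.18·h(Trainee) + 0.2·1
h(Trainee) = 0.24·0 + 0.34·h(Senior) + 0.16·h(Trainee) + 0.26·1
Solving: h(Senior) = 0.4355, h(Trainee) = 0.4858.
Starting from Trainee, the probability is 0.4858.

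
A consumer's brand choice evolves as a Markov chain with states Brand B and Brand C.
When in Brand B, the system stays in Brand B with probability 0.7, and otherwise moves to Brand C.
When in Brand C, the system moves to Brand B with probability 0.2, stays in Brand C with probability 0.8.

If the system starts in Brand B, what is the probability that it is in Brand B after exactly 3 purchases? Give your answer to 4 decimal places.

Propagate the distribution vector 3 purchases from Brand B.
After 0 purchases: (1.0000, 0.0000)
After 1 purchase: (0.7000, 0.3000)
After 2 purchases: (0.5500, 0.4500)
After 3 purchases: (0.4750, 0.5250)
P(in Brand B after 3 purchases) = 0.4750

0.4750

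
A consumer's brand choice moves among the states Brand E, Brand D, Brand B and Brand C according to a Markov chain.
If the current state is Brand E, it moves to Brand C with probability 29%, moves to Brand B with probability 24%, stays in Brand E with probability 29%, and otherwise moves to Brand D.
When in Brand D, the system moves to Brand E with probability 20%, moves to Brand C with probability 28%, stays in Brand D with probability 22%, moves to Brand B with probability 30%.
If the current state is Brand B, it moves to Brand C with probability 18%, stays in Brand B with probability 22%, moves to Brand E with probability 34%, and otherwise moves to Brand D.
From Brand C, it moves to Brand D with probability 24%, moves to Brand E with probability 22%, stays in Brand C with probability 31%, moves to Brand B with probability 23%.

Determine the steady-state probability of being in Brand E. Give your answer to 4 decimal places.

Let the stationary distribution be π with π = πP and π_1 + π_2 + π_3 + π_4 = 1.
π_1 = 0.29·π_1 + 0.2·π_2 + 0.34·π_3 + 0.22·π_4
π_2 = 0.18·π_1 + 0.22·π_2 + 0.26·π_3 + 0.24·π_4
π_3 = 0.24·π_1 + 0.3·π_2 + 0.22·π_3 + 0.23·π_4
Solving with the normalization constraint gives π = (0.2635, 0.2246, 0.2459, 0.2660).
So the stationary probability of Brand E is 0.2635.

0.2635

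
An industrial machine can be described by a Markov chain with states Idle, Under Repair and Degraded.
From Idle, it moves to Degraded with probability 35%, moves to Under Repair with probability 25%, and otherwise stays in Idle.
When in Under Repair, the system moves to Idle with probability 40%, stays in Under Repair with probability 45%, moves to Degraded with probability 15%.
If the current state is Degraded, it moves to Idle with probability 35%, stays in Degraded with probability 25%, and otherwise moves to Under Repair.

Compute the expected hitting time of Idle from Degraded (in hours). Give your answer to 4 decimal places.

2.6950

Let t(s) be the expected number of hours to first reach Idle from state s, with t(Idle) = 0. Conditioning on the first hour:
t(Under Repair) = 1 + 0.45·t(Under Repair) + 0.15·t(Degraded)
t(Degraded) = 1 + 0.4·t(Under Repair) + 0.25·t(Degraded)
Solving: t(Under Repair) = 2.5532, t(Degraded) = 2.6950.
Expected hours from Degraded to Idle: 2.6950.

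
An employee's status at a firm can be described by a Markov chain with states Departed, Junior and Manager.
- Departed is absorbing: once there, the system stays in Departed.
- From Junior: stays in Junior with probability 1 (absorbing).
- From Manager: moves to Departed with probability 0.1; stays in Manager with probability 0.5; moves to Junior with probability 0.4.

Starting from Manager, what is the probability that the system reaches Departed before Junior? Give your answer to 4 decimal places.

Let h(s) be the probability of absorption at Departed starting from transient state s. Then h(Departed) = 1 and h(Junior) = 0. By first-step analysis:
h(Manager) = 0.1·1 + 0.4·0 + 0.5·h(Manager)
Solving: h(Manager) = 0.2000.
Starting from Manager, the probability is 0.2000.

0.2000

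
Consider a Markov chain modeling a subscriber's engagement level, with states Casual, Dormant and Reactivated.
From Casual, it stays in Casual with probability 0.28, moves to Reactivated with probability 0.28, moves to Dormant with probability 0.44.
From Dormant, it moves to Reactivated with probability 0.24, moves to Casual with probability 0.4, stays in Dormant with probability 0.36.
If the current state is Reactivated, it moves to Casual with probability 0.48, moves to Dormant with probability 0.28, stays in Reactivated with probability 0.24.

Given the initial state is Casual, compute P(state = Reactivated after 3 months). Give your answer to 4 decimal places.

Propagate the distribution vector 3 months from Casual.
After 0 months: (1.0000, 0.0000, 0.0000)
After 1 month: (0.2800, 0.4400, 0.2800)
After 2 months: (0.3888, 0.3600, 0.2512)
After 3 months: (0.3734, 0.3710, 0.2556)
P(in Reactivated after 3 months) = 0.2556

0.2556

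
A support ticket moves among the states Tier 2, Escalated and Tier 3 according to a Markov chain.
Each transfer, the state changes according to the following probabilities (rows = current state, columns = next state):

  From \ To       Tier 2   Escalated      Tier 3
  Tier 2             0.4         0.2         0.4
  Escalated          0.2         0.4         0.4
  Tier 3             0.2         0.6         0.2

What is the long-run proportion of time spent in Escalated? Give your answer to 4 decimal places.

0.4167

Let the stationary distribution be π with π = πP and π_1 + π_2 + π_3 = 1.
π_1 = 0.4·π_1 + 0.2·π_2 + 0.2·π_3
π_2 = 0.2·π_1 + 0.4·π_2 + 0.6·π_3
Solving with the normalization constraint gives π = (0.2500, 0.4167, 0.3333).
So the stationary probability of Escalated is 0.4167.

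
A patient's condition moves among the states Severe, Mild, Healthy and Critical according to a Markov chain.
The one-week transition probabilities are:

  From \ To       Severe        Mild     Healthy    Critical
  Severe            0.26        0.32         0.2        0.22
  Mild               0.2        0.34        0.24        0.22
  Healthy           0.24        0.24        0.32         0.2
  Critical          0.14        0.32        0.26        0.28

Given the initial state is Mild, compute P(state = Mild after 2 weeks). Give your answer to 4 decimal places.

0.3076

Propagate the distribution vector 2 weeks from Mild.
After 0 weeks: (0.0000, 1.0000, 0.0000, 0.0000)
After 1 week: (0.2000, 0.3400, 0.2400, 0.2200)
After 2 weeks: (0.2084, 0.3076, 0.2556, 0.2284)
P(in Mild after 2 weeks) = 0.3076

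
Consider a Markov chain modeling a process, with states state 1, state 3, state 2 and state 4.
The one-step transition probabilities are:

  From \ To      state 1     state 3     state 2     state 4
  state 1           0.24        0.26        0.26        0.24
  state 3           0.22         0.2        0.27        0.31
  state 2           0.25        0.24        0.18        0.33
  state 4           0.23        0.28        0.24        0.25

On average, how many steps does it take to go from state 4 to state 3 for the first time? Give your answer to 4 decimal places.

Let t(s) be the expected number of steps to first reach state 3 from state s, with t(state 3) = 0. Conditioning on the first step:
t(state 1) = 1 + 0.24·t(state 1) + 0.26·t(state 2) + 0.24·t(state 4)
t(state 2) = 1 + 0.25·t(state 1) + 0.18·t(state 2) + 0.33·t(state 4)
t(state 4) = 1 + 0.23·t(state 1) + 0.24·t(state 2) + 0.25·t(state 4)
Solving: t(state 1) = 3.8379, t(state 2) = 3.9024, t(state 4) = 3.7590.
Expected steps from state 4 to state 3: 3.7590.

3.7590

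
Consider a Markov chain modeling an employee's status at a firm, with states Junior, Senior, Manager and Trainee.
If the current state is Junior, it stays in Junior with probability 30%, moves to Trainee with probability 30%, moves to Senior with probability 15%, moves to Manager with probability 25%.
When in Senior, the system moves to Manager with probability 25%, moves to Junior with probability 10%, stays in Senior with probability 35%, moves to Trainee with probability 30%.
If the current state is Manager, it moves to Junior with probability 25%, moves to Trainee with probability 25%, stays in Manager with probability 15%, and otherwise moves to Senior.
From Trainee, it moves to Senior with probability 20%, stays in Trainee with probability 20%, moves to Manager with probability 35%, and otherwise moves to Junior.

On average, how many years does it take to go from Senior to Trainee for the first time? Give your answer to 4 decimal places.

Let t(s) be the expected number of years to first reach Trainee from state s, with t(Trainee) = 0. Conditioning on the first year:
t(Junior) = 1 + 0.3·t(Junior) + 0.15·t(Senior) + 0.25·t(Manager)
t(Senior) = 1 + 0.1·t(Junior) + 0.35·t(Senior) + 0.25·t(Manager)
t(Manager) = 1 + 0.25·t(Junior) + 0.35·t(Senior) + 0.15·t(Manager)
Solving: t(Junior) = 3.4646, t(Senior) = 3.4646, t(Manager) = 3.6220.
Expected years from Senior to Trainee: 3.4646.

3.4646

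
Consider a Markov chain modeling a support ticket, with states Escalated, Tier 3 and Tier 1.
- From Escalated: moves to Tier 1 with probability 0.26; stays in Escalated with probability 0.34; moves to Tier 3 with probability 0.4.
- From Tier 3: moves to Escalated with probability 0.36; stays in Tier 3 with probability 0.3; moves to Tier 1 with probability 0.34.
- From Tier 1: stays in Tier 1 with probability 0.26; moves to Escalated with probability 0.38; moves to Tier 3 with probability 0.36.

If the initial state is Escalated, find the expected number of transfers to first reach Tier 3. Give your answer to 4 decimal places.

2.5667

Let t(s) be the expected number of transfers to first reach Tier 3 from state s, with t(Tier 3) = 0. Conditioning on the first transfer:
t(Escalated) = 1 + 0.34·t(Escalated) + 0.26·t(Tier 1)
t(Tier 1) = 1 + 0.38·t(Escalated) + 0.26·t(Tier 1)
Solving: t(Escalated) = 2.5667, t(Tier 1) = 2.6694.
Expected transfers from Escalated to Tier 3: 2.5667.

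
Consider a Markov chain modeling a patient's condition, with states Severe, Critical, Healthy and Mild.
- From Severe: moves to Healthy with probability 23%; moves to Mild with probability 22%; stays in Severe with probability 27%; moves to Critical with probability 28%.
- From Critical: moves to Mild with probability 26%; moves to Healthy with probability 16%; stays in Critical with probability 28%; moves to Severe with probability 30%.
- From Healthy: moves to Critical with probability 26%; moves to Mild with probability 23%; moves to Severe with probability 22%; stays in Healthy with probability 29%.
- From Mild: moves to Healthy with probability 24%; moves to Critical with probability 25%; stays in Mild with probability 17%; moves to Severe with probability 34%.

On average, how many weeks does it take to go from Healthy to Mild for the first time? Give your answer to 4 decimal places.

4.2450

Let t(s) be the expected number of weeks to first reach Mild from state s, with t(Mild) = 0. Conditioning on the first week:
t(Severe) = 1 + 0.27·t(Severe) + 0.28·t(Critical) + 0.23·t(Healthy)
t(Critical) = 1 + 0.3·t(Severe) + 0.28·t(Critical) + 0.16·t(Healthy)
t(Healthy) = 1 + 0.22·t(Severe) + 0.26·t(Critical) + 0.29·t(Healthy)
Solving: t(Severe) = 4.2870, t(Critical) = 4.1185, t(Healthy) = 4.2450.
Expected weeks from Healthy to Mild: 4.2450.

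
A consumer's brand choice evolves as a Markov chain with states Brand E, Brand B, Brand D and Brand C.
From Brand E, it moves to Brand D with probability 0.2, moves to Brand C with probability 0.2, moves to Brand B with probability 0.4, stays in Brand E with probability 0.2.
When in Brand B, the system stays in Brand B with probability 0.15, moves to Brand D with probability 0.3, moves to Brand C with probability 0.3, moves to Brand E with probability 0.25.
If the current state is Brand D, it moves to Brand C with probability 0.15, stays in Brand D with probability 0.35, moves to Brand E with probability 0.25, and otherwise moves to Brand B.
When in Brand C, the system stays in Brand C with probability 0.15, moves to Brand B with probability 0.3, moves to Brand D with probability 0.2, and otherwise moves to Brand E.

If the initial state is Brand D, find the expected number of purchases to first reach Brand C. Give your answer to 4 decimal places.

Let t(s) be the expected number of purchases to first reach Brand C from state s, with t(Brand C) = 0. Conditioning on the first purchase:
t(Brand E) = 1 + 0.2·t(Brand E) + 0.4·t(Brand B) + 0.2·t(Brand D)
t(Brand B) = 1 + 0.25·t(Brand E) + 0.15·t(Brand B) + 0.3·t(Brand D)
t(Brand D) = 1 + 0.25·t(Brand E) + 0.25·t(Brand B) + 0.35·t(Brand D)
Solving: t(Brand E) = 4.6444, t(Brand B) = 4.2996, t(Brand D) = 4.9784.
Expected purchases from Brand D to Brand C: 4.9784.

4.9784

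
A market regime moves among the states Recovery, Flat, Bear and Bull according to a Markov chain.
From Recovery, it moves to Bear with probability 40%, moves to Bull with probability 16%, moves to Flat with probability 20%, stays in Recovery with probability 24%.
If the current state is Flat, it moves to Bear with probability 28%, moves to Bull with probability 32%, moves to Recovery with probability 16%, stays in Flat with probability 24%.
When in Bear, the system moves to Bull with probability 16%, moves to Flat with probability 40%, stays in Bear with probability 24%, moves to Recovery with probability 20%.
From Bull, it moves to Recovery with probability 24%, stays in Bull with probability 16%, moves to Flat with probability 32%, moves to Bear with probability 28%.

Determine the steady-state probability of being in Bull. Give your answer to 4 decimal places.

0.2072

Let the stationary distribution be π with π = πP and π_1 + π_2 + π_3 + π_4 = 1.
π_1 = 0.24·π_1 + 0.16·π_2 + 0.2·π_3 + 0.24·π_4
π_2 = 0.2·π_1 + 0.24·π_2 + 0.4·π_3 + 0.32·π_4
π_3 = 0.4·π_1 + 0.28·π_2 + 0.24·π_3 + 0.28·π_4
Solving with the normalization constraint gives π = (0.2047, 0.2952, 0.2928, 0.2072).
So the stationary probability of Bull is 0.2072.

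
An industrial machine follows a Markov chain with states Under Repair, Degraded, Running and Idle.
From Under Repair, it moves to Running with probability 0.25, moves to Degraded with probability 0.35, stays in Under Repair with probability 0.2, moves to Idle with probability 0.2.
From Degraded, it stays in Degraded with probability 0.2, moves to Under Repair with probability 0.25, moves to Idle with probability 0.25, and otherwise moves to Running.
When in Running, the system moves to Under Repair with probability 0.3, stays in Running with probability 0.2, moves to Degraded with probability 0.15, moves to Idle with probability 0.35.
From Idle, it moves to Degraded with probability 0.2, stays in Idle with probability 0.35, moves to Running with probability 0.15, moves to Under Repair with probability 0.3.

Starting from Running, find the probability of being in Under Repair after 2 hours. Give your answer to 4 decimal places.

0.2625

Propagate the distribution vector 2 hours from Running.
After 0 hours: (0.0000, 0.0000, 1.0000, 0.0000)
After 1 hour: (0.3000, 0.1500, 0.2000, 0.3500)
After 2 hours: (0.2625, 0.2350, 0.2125, 0.2900)
P(in Under Repair after 2 hours) = 0.2625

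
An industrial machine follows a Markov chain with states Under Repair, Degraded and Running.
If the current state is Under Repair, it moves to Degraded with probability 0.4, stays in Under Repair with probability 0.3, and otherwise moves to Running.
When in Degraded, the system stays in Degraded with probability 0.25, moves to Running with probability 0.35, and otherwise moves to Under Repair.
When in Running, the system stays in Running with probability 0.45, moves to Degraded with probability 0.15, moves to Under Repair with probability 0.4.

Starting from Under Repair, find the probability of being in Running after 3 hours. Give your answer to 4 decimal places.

Propagate the distribution vector 3 hours from Under Repair.
After 0 hours: (1.0000, 0.0000, 0.0000)
After 1 hour: (0.3000, 0.4000, 0.3000)
After 2 hours: (0.3700, 0.2650, 0.3650)
After 3 hours: (0.3630, 0.2690, 0.3680)
P(in Running after 3 hours) = 0.3680

0.3680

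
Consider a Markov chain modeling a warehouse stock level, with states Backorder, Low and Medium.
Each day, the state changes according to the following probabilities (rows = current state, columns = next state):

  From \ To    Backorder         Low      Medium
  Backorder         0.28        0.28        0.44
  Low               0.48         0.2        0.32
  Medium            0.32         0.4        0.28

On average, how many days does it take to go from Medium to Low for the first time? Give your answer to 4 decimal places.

Let t(s) be the expected number of days to first reach Low from state s, with t(Low) = 0. Conditioning on the first day:
t(Backorder) = 1 + 0.28·t(Backorder) + 0.44·t(Medium)
t(Medium) = 1 + 0.32·t(Backorder) + 0.28·t(Medium)
Solving: t(Backorder) = 3.0720, t(Medium) = 2.7542.
Expected days from Medium to Low: 2.7542.

2.7542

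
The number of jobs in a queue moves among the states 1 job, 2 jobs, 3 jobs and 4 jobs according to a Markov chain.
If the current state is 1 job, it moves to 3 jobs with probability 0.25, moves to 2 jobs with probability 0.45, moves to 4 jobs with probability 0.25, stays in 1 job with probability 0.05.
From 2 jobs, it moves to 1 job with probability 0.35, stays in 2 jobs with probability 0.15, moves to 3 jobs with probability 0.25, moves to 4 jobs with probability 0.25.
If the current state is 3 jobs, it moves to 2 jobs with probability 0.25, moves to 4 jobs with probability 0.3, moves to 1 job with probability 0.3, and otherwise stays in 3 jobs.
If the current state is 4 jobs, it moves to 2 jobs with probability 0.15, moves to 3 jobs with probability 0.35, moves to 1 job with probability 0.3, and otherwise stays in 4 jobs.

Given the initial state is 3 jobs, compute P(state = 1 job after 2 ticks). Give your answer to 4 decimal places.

0.2375

Propagate the distribution vector 2 ticks from 3 jobs.
After 0 ticks: (0.0000, 0.0000, 1.0000, 0.0000)
After 1 tick: (0.3000, 0.2500, 0.1500, 0.3000)
After 2 ticks: (0.2375, 0.2550, 0.2650, 0.2425)
P(in 1 job after 2 ticks) = 0.2375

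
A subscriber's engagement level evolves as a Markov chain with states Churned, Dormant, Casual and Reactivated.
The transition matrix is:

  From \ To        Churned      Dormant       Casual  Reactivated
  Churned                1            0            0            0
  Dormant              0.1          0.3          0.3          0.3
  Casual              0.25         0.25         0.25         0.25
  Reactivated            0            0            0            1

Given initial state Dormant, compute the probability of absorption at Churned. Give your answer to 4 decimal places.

Let h(s) be the probability of absorption at Churned starting from transient state s. Then h(Churned) = 1 and h(Reactivated) = 0. By first-step analysis:
h(Dormant) = 0.1·1 + 0.3·h(Dormant) + 0.3·h(Casual) + 0.3·0
h(Casual) = 0.25·1 + 0.25·h(Dormant) + 0.25·h(Casual) + 0.25·0
Solving: h(Dormant) = 0.3333, h(Casual) = 0.4444.
Starting from Dormant, the probability is 0.3333.

0.3333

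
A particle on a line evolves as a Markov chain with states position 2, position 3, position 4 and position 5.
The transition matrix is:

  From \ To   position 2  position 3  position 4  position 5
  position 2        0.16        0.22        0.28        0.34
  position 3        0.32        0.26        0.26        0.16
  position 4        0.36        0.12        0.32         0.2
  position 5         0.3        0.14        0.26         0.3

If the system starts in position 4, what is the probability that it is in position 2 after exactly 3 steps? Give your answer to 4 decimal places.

0.2828

Propagate the distribution vector 3 steps from position 4.
After 0 steps: (0.0000, 0.0000, 1.0000, 0.0000)
After 1 step: (0.3600, 0.1200, 0.3200, 0.2000)
After 2 steps: (0.2712, 0.1768, 0.2864, 0.2656)
After 3 steps: (0.2828, 0.1772, 0.2826, 0.2575)
P(in position 2 after 3 steps) = 0.2828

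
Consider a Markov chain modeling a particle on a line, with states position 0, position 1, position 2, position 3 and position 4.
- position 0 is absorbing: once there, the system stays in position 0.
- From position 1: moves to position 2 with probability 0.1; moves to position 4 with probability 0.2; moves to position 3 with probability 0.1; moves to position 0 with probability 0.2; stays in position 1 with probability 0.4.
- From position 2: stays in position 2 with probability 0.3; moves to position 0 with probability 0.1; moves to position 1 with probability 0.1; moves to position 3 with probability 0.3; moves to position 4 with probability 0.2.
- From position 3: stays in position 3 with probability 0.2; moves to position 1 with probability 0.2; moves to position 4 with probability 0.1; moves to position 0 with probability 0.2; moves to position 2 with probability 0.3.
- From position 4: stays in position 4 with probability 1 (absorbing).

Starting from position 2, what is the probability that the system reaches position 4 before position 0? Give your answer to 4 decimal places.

Let h(s) be the probability of absorption at position 4 starting from transient state s. Then h(position 4) = 1 and h(position 0) = 0. By first-step analysis:
h(position 1) = 0.2·0 + 0.4·h(position 1) + 0.1·h(position 2) + 0.1·h(position 3) + 0.2·1
h(position 2) = 0.1·0 + 0.1·h(position 1) + 0.3·h(position 2) + 0.3·h(position 3) + 0.2·1
h(position 3) = 0.2·0 + 0.2·h(position 1) + 0.3·h(position 2) + 0.2·h(position 3) + 0.1·1
Solving: h(position 1) = 0.5020, h(position 2) = 0.5538, h(position 3) = 0.4582.
Starting from position 2, the probability is 0.5538.

0.5538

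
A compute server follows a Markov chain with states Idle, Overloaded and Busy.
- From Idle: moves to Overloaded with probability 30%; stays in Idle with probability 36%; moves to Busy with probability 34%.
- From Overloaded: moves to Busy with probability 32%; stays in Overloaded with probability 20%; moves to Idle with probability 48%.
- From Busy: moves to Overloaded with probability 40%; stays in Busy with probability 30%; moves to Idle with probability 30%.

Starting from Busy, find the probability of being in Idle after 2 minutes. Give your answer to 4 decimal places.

Sum over the intermediate state after 1 minute:
P = P(Busy→Idle)·P(Idle→Idle) + P(Busy→Overloaded)·P(Overloaded→Idle) + P(Busy→Busy)·P(Busy→Idle)
  = 0.3×0.36 + 0.4×0.48 + 0.3×0.3
  = 0.1080 + 0.1920 + 0.0900 = 0.3900

0.3900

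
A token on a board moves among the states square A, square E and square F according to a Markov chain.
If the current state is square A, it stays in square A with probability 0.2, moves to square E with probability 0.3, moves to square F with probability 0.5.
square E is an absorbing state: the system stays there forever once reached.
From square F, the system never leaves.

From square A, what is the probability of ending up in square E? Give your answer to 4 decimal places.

Let h(s) be the probability of absorption at square E starting from transient state s. Then h(square E) = 1 and h(square F) = 0. By first-step analysis:
h(square A) = 0.2·h(square A) + 0.3·1 + 0.5·0
Solving: h(square A) = 0.3750.
Starting from square A, the probability is 0.3750.

0.3750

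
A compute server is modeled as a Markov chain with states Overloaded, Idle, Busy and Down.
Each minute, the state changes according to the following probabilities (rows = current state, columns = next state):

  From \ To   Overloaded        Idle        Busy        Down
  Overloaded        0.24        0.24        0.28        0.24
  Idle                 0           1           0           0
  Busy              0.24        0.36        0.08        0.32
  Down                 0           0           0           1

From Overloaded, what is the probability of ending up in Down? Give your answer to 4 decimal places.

Let h(s) be the probability of absorption at Down starting from transient state s. Then h(Down) = 1 and h(Idle) = 0. By first-step analysis:
h(Overloaded) = 0.24·h(Overloaded) + 0.24·0 + 0.28·h(Busy) + 0.24·1
h(Busy) = 0.24·h(Overloaded) + 0.36·0 + 0.08·h(Busy) + 0.32·1
Solving: h(Overloaded) = 0.4911, h(Busy) = 0.4759.
Starting from Overloaded, the probability is 0.4911.

0.4911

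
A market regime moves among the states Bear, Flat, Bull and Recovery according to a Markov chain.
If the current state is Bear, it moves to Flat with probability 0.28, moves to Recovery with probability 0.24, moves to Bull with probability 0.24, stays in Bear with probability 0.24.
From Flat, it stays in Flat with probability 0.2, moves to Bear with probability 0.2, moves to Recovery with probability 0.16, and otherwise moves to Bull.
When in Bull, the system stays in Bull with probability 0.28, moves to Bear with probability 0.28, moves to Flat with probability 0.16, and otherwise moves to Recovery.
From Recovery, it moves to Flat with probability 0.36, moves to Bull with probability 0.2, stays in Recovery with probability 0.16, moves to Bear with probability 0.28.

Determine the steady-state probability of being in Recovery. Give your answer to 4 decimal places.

Let the stationary distribution be π with π = πP and π_1 + π_2 + π_3 + π_4 = 1.
π_1 = 0.24·π_1 + 0.2·π_2 + 0.28·π_3 + 0.28·π_4
π_2 = 0.28·π_1 + 0.2·π_2 + 0.16·π_3 + 0.36·π_4
π_3 = 0.24·π_1 + 0.44·π_2 + 0.28·π_3 + 0.2·π_4
Solving with the normalization constraint gives π = (0.2506, 0.2428, 0.2916, 0.2150).
So the stationary probability of Recovery is 0.2150.

0.2150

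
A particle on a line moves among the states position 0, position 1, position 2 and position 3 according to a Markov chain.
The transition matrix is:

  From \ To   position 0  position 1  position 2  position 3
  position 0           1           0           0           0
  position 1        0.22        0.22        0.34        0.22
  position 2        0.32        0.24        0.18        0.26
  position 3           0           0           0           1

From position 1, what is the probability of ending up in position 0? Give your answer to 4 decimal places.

0.5183

Let h(s) be the probability of absorption at position 0 starting from transient state s. Then h(position 0) = 1 and h(position 3) = 0. By first-step analysis:
h(position 1) = 0.22·1 + 0.22·h(position 1) + 0.34·h(position 2) + 0.22·0
h(position 2) = 0.32·1 + 0.24·h(position 1) + 0.18·h(position 2) + 0.26·0
Solving: h(position 1) = 0.5183, h(position 2) = 0.5419.
Starting from position 1, the probability is 0.5183.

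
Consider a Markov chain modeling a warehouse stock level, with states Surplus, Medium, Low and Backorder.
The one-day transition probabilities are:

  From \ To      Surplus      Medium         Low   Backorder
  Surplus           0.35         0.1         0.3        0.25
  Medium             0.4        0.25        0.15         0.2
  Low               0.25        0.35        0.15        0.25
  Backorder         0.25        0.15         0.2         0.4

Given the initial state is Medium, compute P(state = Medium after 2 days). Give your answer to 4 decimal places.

Propagate the distribution vector 2 days from Medium.
After 0 days: (0.0000, 1.0000, 0.0000, 0.0000)
After 1 day: (0.4000, 0.2500, 0.1500, 0.2000)
After 2 days: (0.3275, 0.1850, 0.2200, 0.2675)
P(in Medium after 2 days) = 0.1850

0.1850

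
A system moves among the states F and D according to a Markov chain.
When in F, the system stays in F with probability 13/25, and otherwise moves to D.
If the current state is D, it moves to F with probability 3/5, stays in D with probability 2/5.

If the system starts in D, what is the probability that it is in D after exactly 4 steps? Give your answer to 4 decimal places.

0.4445

Propagate the distribution vector 4 steps from D.
After 0 steps: (0.0000, 1.0000)
After 1 step: (0.6000, 0.4000)
After 2 steps: (0.5520, 0.4480)
After 3 steps: (0.5558, 0.4442)
After 4 steps: (0.5555, 0.4445)
P(in D after 4 steps) = 0.4445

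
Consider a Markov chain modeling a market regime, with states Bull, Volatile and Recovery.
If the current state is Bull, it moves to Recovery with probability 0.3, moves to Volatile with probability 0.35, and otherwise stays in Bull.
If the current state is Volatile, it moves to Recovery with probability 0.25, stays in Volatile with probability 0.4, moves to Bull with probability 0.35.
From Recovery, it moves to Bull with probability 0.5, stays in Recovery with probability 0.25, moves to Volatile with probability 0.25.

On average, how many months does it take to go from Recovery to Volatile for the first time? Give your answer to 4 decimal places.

3.4074

Let t(s) be the expected number of months to first reach Volatile from state s, with t(Volatile) = 0. Conditioning on the first month:
t(Bull) = 1 + 0.35·t(Bull) + 0.3·t(Recovery)
t(Recovery) = 1 + 0.5·t(Bull) + 0.25·t(Recovery)
Solving: t(Bull) = 3.1111, t(Recovery) = 3.4074.
Expected months from Recovery to Volatile: 3.4074.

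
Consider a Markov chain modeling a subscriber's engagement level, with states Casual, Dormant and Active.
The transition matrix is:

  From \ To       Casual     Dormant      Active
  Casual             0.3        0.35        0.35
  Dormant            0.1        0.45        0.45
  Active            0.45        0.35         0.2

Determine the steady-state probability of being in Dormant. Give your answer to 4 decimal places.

Let the stationary distribution be π with π = πP and π_1 + π_2 + π_3 = 1.
π_1 = 0.3·π_1 + 0.1·π_2 + 0.45·π_3
π_2 = 0.35·π_1 + 0.45·π_2 + 0.35·π_3
Solving with the normalization constraint gives π = (0.2729, 0.3889, 0.3382).
So the stationary probability of Dormant is 0.3889.

0.3889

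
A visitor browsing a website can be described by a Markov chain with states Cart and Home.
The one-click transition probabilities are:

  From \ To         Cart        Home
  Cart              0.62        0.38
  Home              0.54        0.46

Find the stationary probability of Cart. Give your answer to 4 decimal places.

Let the stationary distribution be π with π = πP and π_1 + π_2 = 1.
π_1 = 0.62·π_1 + 0.54·π_2
Solving with the normalization constraint gives π = (0.5870, 0.4130).
So the stationary probability of Cart is 0.5870.

0.5870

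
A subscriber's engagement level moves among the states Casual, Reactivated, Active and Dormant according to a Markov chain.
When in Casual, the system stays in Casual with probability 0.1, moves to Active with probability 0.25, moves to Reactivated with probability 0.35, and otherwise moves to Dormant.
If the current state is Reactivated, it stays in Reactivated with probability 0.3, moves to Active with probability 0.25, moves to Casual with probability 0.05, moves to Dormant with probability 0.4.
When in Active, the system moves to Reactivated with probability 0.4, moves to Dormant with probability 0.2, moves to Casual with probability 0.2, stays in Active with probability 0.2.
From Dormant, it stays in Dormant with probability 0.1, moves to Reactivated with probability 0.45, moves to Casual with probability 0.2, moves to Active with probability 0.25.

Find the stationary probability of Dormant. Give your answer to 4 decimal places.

Let the stationary distribution be π with π = πP and π_1 + π_2 + π_3 + π_4 = 1.
π_1 = 0.1·π_1 + 0.05·π_2 + 0.2·π_3 + 0.2·π_4
π_2 = 0.35·π_1 + 0.3·π_2 + 0.4·π_3 + 0.45·π_4
π_3 = 0.25·π_1 + 0.25·π_2 + 0.2·π_3 + 0.25·π_4
Solving with the normalization constraint gives π = (0.1314, 0.3695, 0.2381, 0.2610).
So the stationary probability of Dormant is 0.2610.

0.2610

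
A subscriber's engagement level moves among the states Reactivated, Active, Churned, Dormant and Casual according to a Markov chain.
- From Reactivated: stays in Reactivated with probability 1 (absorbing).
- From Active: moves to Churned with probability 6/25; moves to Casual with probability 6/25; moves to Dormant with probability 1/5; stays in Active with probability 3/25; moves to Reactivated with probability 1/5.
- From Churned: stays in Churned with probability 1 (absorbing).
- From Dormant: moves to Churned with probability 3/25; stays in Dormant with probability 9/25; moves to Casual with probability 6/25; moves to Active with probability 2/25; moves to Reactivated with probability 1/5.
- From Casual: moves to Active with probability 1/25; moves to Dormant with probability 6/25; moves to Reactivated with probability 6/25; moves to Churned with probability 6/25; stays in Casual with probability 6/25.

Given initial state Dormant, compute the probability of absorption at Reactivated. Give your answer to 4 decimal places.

0.5708

Let h(s) be the probability of absorption at Reactivated starting from transient state s. Then h(Reactivated) = 1 and h(Churned) = 0. By first-step analysis:
h(Active) = 0.2·1 + 0.12·h(Active) + 0.24·0 + 0.2·h(Dormant) + 0.24·h(Casual)
h(Dormant) = 0.2·1 + 0.08·h(Active) + 0.12·0 + 0.36·h(Dormant) + 0.24·h(Casual)
h(Casual) = 0.24·1 + 0.04·h(Active) + 0.24·0 + 0.24·h(Dormant) + 0.24·h(Casual)
Solving: h(Active) = 0.4995, h(Dormant) = 0.5708, h(Casual) = 0.5223.
Starting from Dormant, the probability is 0.5708.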